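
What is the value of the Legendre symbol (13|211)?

Euler's criterion: (13/211) ≡ 13^105 (mod 211).
13^2 ≡ 169 (mod 211)
13^4 ≡ 76 (mod 211)
13^8 ≡ 79 (mod 211)
13^16 ≡ 122 (mod 211)
13^32 ≡ 114 (mod 211)
13^64 ≡ 125 (mod 211)
13^105 = 13^(64+32+8+1) ≡ 1 (mod 211).
Result is 1, so (13/211) = 1.

1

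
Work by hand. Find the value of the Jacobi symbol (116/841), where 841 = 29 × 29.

0

Pull out 2^2: since 841 ≡ 1 (mod 8), (2/841) = +1, so (2/841)^2 = +1.
Reciprocity: 29 ≡ 1 and 841 ≡ 1 (mod 4), so (29/841) = +(841/29).
Reduce top mod 29: now compute (0/29).
Top reduces to 0: gcd > 1, so the symbol is 0.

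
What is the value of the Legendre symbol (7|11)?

-1

Reciprocity: 7 ≡ 3 and 11 ≡ 3 (mod 4), so (7/11) = −(11/7).
Reduce top mod 7: now compute (4/7).
Pull out 2^2: since 7 ≡ 7 (mod 8), (2/7) = +1, so (2/7)^2 = +1.
Reached (1/7) = 1. Collecting the sign flips along the way, the symbol is -1.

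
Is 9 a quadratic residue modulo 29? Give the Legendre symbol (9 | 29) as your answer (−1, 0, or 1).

Reciprocity: 9 ≡ 1 and 29 ≡ 1 (mod 4), so (9/29) = +(29/9).
Reduce top mod 9: now compute (2/9).
Pull out 2: since 9 ≡ 1 (mod 8), (2/9) = +1.
Reached (1/9) = 1. Collecting the sign flips along the way, the symbol is +1.

1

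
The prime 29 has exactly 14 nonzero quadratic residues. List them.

Square k = 1,…,14 (k and 29−k give the same square):
1²=1, 2²=4, 3²=9, 4²=16, 5²=25, 6²≡7, 7²≡20, 8²≡6, 9²≡23, 10²≡13, 11²≡5, 12²≡28, 13²≡24, 14²≡22 (mod 29).
So the quadratic residues mod 29 are {1, 4, 5, 6, 7, 9, 13, 16, 20, 22, 23, 24, 25, 28}.

1 4 5 6 7 9 13 16 20 22 23 24 25 28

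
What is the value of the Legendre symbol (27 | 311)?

1

Reciprocity: 27 ≡ 3 and 311 ≡ 3 (mod 4), so (27/311) = −(311/27).
Reduce top mod 27: now compute (14/27).
Pull out 2: since 27 ≡ 3 (mod 8), (2/27) = -1.
Reciprocity: 7 ≡ 3 and 27 ≡ 3 (mod 4), so (7/27) = −(27/7).
Reduce top mod 7: now compute (6/7).
Pull out 2: since 7 ≡ 7 (mod 8), (2/7) = +1.
Reciprocity: 3 ≡ 3 and 7 ≡ 3 (mod 4), so (3/7) = −(7/3).
Reduce top mod 3: now compute (1/3).
Reached (1/3) = 1. Collecting the sign flips along the way, the symbol is +1.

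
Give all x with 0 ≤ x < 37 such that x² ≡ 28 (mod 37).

37 ≡ 1 (mod 4), so we find a root by search.
Trying successive values, 18² = 324 ≡ 28 (mod 37). The other root is 37 − 18 = 19.

18, 19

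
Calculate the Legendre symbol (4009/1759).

1

First reduce: 4009 ≡ 491 (mod 1759).
Reciprocity: 491 ≡ 3 and 1759 ≡ 3 (mod 4), so (491/1759) = −(1759/491).
Reduce top mod 491: now compute (286/491).
Pull out 2: since 491 ≡ 3 (mod 8), (2/491) = -1.
Reciprocity: 143 ≡ 3 and 491 ≡ 3 (mod 4), so (143/491) = −(491/143).
Reduce top mod 143: now compute (62/143).
Pull out 2: since 143 ≡ 7 (mod 8), (2/143) = +1.
Reciprocity: 31 ≡ 3 and 143 ≡ 3 (mod 4), so (31/143) = −(143/31).
Reduce top mod 31: now compute (19/31).
Reciprocity: 19 ≡ 3 and 31 ≡ 3 (mod 4), so (19/31) = −(31/19).
Reduce top mod 19: now compute (12/19).
Pull out 2^2: since 19 ≡ 3 (mod 8), (2/19) = -1, so (2/19)^2 = +1.
Reciprocity: 3 ≡ 3 and 19 ≡ 3 (mod 4), so (3/19) = −(19/3).
Reduce top mod 3: now compute (1/3).
Reached (1/3) = 1. Collecting the sign flips along the way, the symbol is +1.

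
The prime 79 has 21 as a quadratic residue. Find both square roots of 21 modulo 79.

10, 69

Since 79 ≡ 3 (mod 4), a square root of 21 is 21^((79+1)/4) = 21^20 mod 79.
Repeated squaring: 21^2≡46, 21^4≡62, 21^8≡52, 21^16≡18 (mod 79).
21^20 = 21^(16+4) ≡ 10 (mod 79).
Check: 10² = 100 ≡ 21 (mod 79). The two roots are 10 and 69.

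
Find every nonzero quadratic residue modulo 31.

1 2 4 5 7 8 9 10 14 16 18 19 20 25 28

Square k = 1,…,15 (k and 31−k give the same square):
1²=1, 2²=4, 3²=9, 4²=16, 5²=25, 6²≡5, 7²≡18, 8²≡2, 9²≡19, 10²≡7, 11²≡28, 12²≡20, 13²≡14, 14²≡10, 15²≡8 (mod 31).
So the quadratic residues mod 31 are {1, 2, 4, 5, 7, 8, 9, 10, 14, 16, 18, 19, 20, 25, 28}.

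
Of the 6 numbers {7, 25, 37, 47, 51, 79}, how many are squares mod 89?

3

(7/89) = -1 → non-residue.
(25/89) = +1 → QR.
(37/89) = -1 → non-residue.
(47/89) = +1 → QR.
(51/89) = -1 → non-residue.
(79/89) = +1 → QR.
Total quadratic residues among the 6: 3.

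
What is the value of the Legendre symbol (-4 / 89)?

1

First reduce: -4 ≡ 85 (mod 89).
Reciprocity: 85 ≡ 1 and 89 ≡ 1 (mod 4), so (85/89) = +(89/85).
Reduce top mod 85: now compute (4/85).
Pull out 2^2: since 85 ≡ 5 (mod 8), (2/85) = -1, so (2/85)^2 = +1.
Reached (1/85) = 1. Collecting the sign flips along the way, the symbol is +1.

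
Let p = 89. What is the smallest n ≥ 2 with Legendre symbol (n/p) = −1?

3

(2/89) = +1, so 2 is a residue.
(3/89) = −1, so 3 is the smallest positive non-residue mod 89.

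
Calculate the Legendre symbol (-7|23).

1

Euler's criterion: (-7/23) ≡ 16^11 (mod 23).
16^2 ≡ 3 (mod 23)
16^4 ≡ 9 (mod 23)
16^8 ≡ 12 (mod 23)
16^11 = 16^(8+2+1) ≡ 1 (mod 23).
Result is 1, so (-7/23) = 1.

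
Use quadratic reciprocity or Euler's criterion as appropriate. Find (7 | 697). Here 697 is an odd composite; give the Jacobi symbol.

Reciprocity: 7 ≡ 3 and 697 ≡ 1 (mod 4), so (7/697) = +(697/7).
Reduce top mod 7: now compute (4/7).
Pull out 2^2: since 7 ≡ 7 (mod 8), (2/7) = +1, so (2/7)^2 = +1.
Reached (1/7) = 1. Collecting the sign flips along the way, the symbol is +1.

1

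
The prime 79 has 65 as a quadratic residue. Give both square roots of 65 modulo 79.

Since 79 ≡ 3 (mod 4), a square root of 65 is 65^((79+1)/4) = 65^20 mod 79.
Repeated squaring: 65^2≡38, 65^4≡22, 65^8≡10, 65^16≡21 (mod 79).
65^20 = 65^(16+4) ≡ 67 (mod 79).
Check: 67² = 4489 ≡ 65 (mod 79). The two roots are 12 and 67.

12, 67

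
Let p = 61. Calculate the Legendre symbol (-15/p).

Euler's criterion: (-15/61) ≡ 46^30 (mod 61).
46^2 ≡ 42 (mod 61)
46^4 ≡ 56 (mod 61)
46^8 ≡ 25 (mod 61)
46^16 ≡ 15 (mod 61)
46^30 = 46^(16+8+4+2) ≡ 1 (mod 61).
Result is 1, so (-15/61) = 1.

1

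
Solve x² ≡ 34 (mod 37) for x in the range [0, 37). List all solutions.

16, 21

37 ≡ 1 (mod 4), so we find a root by search.
Trying successive values, 16² = 256 ≡ 34 (mod 37). The other root is 37 − 16 = 21.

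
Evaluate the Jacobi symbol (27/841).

Reciprocity: 27 ≡ 3 and 841 ≡ 1 (mod 4), so (27/841) = +(841/27).
Reduce top mod 27: now compute (4/27).
Pull out 2^2: since 27 ≡ 3 (mod 8), (2/27) = -1, so (2/27)^2 = +1.
Reached (1/27) = 1. Collecting the sign flips along the way, the symbol is +1.

1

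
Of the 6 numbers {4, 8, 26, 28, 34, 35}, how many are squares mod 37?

4

(4/37) = +1 → QR.
(8/37) = -1 → non-residue.
(26/37) = +1 → QR.
(28/37) = +1 → QR.
(34/37) = +1 → QR.
(35/37) = -1 → non-residue.
Total quadratic residues among the 6: 4.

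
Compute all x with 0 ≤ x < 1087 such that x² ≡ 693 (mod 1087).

Since 1087 ≡ 3 (mod 4), a square root of 693 is 693^((1087+1)/4) = 693^272 mod 1087.
Repeated squaring: 693^2≡882, 693^4≡719, 693^8≡636, 693^16≡132, 693^32≡32, 693^64≡1024, 693^128≡708, 693^256≡157 (mod 1087).
693^272 = 693^(256+16) ≡ 71 (mod 1087).
Check: 71² = 5041 ≡ 693 (mod 1087). The two roots are 71 and 1016.

71, 1016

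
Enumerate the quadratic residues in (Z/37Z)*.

Square k = 1,…,18 (k and 37−k give the same square):
1²=1, 2²=4, 3²=9, 4²=16, 5²=25, 6²=36, 7²≡12, 8²≡27, 9²≡7, 10²≡26, 11²≡10, 12²≡33, 13²≡21, 14²≡11, 15²≡3, 16²≡34, 17²≡30, 18²≡28 (mod 37).
So the quadratic residues mod 37 are {1, 3, 4, 7, 9, 10, 11, 12, 16, 21, 25, 26, 27, 28, 30, 33, 34, 36}.

1 3 4 7 9 10 11 12 16 21 25 26 27 28 30 33 34 36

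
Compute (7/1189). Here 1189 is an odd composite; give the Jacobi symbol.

Reciprocity: 7 ≡ 3 and 1189 ≡ 1 (mod 4), so (7/1189) = +(1189/7).
Reduce top mod 7: now compute (6/7).
Pull out 2: since 7 ≡ 7 (mod 8), (2/7) = +1.
Reciprocity: 3 ≡ 3 and 7 ≡ 3 (mod 4), so (3/7) = −(7/3).
Reduce top mod 3: now compute (1/3).
Reached (1/3) = 1. Collecting the sign flips along the way, the symbol is -1.

-1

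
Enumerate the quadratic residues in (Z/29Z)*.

1 4 5 6 7 9 13 16 20 22 23 24 25 28

Square k = 1,…,14 (k and 29−k give the same square):
1²=1, 2²=4, 3²=9, 4²=16, 5²=25, 6²≡7, 7²≡20, 8²≡6, 9²≡23, 10²≡13, 11²≡5, 12²≡28, 13²≡24, 14²≡22 (mod 29).
So the quadratic residues mod 29 are {1, 4, 5, 6, 7, 9, 13, 16, 20, 22, 23, 24, 25, 28}.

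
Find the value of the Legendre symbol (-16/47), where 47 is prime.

First reduce: -16 ≡ 31 (mod 47).
Reciprocity: 31 ≡ 3 and 47 ≡ 3 (mod 4), so (31/47) = −(47/31).
Reduce top mod 31: now compute (16/31).
Pull out 2^4: since 31 ≡ 7 (mod 8), (2/31) = +1, so (2/31)^4 = +1.
Reached (1/31) = 1. Collecting the sign flips along the way, the symbol is -1.

-1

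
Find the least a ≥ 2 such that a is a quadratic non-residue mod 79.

(2/79) = +1, so 2 is a residue.
(3/79) = −1, so 3 is the smallest positive non-residue mod 79.

3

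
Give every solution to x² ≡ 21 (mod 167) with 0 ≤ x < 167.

Since 167 ≡ 3 (mod 4), a square root of 21 is 21^((167+1)/4) = 21^42 mod 167.
Repeated squaring: 21^2≡107, 21^4≡93, 21^8≡132, 21^16≡56, 21^32≡130 (mod 167).
21^42 = 21^(32+8+2) ≡ 122 (mod 167).
Check: 122² = 14884 ≡ 21 (mod 167). The two roots are 45 and 122.

45, 122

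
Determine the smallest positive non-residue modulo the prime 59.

2

(2/59) = −1, so 2 is the smallest positive non-residue mod 59.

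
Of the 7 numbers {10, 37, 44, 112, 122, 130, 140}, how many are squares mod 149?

4

(10/149) = -1 → non-residue.
(37/149) = +1 → QR.
(44/149) = -1 → non-residue.
(112/149) = +1 → QR.
(122/149) = -1 → non-residue.
(130/149) = +1 → QR.
(140/149) = +1 → QR.
Total quadratic residues among the 7: 4.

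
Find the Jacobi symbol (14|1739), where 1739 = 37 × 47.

-1

Pull out 2: since 1739 ≡ 3 (mod 8), (2/1739) = -1.
Reciprocity: 7 ≡ 3 and 1739 ≡ 3 (mod 4), so (7/1739) = −(1739/7).
Reduce top mod 7: now compute (3/7).
Reciprocity: 3 ≡ 3 and 7 ≡ 3 (mod 4), so (3/7) = −(7/3).
Reduce top mod 3: now compute (1/3).
Reached (1/3) = 1. Collecting the sign flips along the way, the symbol is -1.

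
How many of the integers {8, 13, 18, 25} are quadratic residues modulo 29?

(8/29) = -1 → non-residue.
(13/29) = +1 → QR.
(18/29) = -1 → non-residue.
(25/29) = +1 → QR.
Total quadratic residues among the 4: 2.

2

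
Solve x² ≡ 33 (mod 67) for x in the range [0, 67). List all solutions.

Since 67 ≡ 3 (mod 4), a square root of 33 is 33^((67+1)/4) = 33^17 mod 67.
Repeated squaring: 33^2≡17, 33^4≡21, 33^8≡39, 33^16≡47 (mod 67).
33^17 = 33^(16+1) ≡ 10 (mod 67).
Check: 10² = 100 ≡ 33 (mod 67). The two roots are 10 and 57.

10, 57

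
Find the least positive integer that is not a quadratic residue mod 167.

(2/167) = +1, so 2 is a residue.
(3/167) = +1, so 3 is a residue.
(4/167) = +1, so 4 is a residue.
(5/167) = −1, so 5 is the smallest positive non-residue mod 167.

5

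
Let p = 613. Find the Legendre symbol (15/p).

Euler's criterion: (15/613) ≡ 15^306 (mod 613).
15^2 ≡ 225 (mod 613)
15^4 ≡ 359 (mod 613)
15^8 ≡ 151 (mod 613)
15^16 ≡ 120 (mod 613)
15^32 ≡ 301 (mod 613)
15^64 ≡ 490 (mod 613)
15^128 ≡ 417 (mod 613)
15^256 ≡ 410 (mod 613)
15^306 = 15^(256+32+16+2) ≡ 612 (mod 613).
Result is 612 ≡ −1, so (15/613) = −1.

-1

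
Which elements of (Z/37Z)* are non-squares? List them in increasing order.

2, 5, 6, 8, 13, 14, 15, 17, 18, 19, 20, 22, 23, 24, 29, 31, 32, 35

Square k = 1,…,18 (k and 37−k give the same square):
1²=1, 2²=4, 3²=9, 4²=16, 5²=25, 6²=36, 7²≡12, 8²≡27, 9²≡7, 10²≡26, 11²≡10, 12²≡33, 13²≡21, 14²≡11, 15²≡3, 16²≡34, 17²≡30, 18²≡28 (mod 37).
The residues are {1, 3, 4, 7, 9, 10, 11, 12, 16, 21, 25, 26, 27, 28, 30, 33, 34, 36}; the non-residues are the remaining 18 nonzero classes.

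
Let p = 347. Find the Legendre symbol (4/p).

1

Pull out 2^2: since 347 ≡ 3 (mod 8), (2/347) = -1, so (2/347)^2 = +1.
Reached (1/347) = 1. Collecting the sign flips along the way, the symbol is +1.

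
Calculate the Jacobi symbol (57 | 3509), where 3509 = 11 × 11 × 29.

Reciprocity: 57 ≡ 1 and 3509 ≡ 1 (mod 4), so (57/3509) = +(3509/57).
Reduce top mod 57: now compute (32/57).
Pull out 2^5: since 57 ≡ 1 (mod 8), (2/57) = +1, so (2/57)^5 = +1.
Reached (1/57) = 1. Collecting the sign flips along the way, the symbol is +1.

1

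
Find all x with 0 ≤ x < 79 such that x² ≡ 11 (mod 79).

Since 79 ≡ 3 (mod 4), a square root of 11 is 11^((79+1)/4) = 11^20 mod 79.
Repeated squaring: 11^2≡42, 11^4≡26, 11^8≡44, 11^16≡40 (mod 79).
11^20 = 11^(16+4) ≡ 13 (mod 79).
Check: 13² = 169 ≡ 11 (mod 79). The two roots are 13 and 66.

13, 66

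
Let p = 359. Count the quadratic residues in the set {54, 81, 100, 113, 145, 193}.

4

(54/359) = +1 → QR.
(81/359) = +1 → QR.
(100/359) = +1 → QR.
(113/359) = -1 → non-residue.
(145/359) = -1 → non-residue.
(193/359) = +1 → QR.
Total quadratic residues among the 6: 4.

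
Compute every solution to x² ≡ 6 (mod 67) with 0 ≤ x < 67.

26, 41

Since 67 ≡ 3 (mod 4), a square root of 6 is 6^((67+1)/4) = 6^17 mod 67.
Repeated squaring: 6^2≡36, 6^4≡23, 6^8≡60, 6^16≡49 (mod 67).
6^17 = 6^(16+1) ≡ 26 (mod 67).
Check: 26² = 676 ≡ 6 (mod 67). The two roots are 26 and 41.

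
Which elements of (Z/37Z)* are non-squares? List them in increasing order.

2 5 6 8 13 14 15 17 18 19 20 22 23 24 29 31 32 35

Square k = 1,…,18 (k and 37−k give the same square):
1²=1, 2²=4, 3²=9, 4²=16, 5²=25, 6²=36, 7²≡12, 8²≡27, 9²≡7, 10²≡26, 11²≡10, 12²≡33, 13²≡21, 14²≡11, 15²≡3, 16²≡34, 17²≡30, 18²≡28 (mod 37).
The residues are {1, 3, 4, 7, 9, 10, 11, 12, 16, 21, 25, 26, 27, 28, 30, 33, 34, 36}; the non-residues are the remaining 18 nonzero classes.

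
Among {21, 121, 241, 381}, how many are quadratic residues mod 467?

(21/467) = +1 → QR.
(121/467) = +1 → QR.
(241/467) = +1 → QR.
(381/467) = +1 → QR.
Total quadratic residues among the 4: 4.

4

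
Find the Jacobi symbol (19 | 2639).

Reciprocity: 19 ≡ 3 and 2639 ≡ 3 (mod 4), so (19/2639) = −(2639/19).
Reduce top mod 19: now compute (17/19).
Reciprocity: 17 ≡ 1 and 19 ≡ 3 (mod 4), so (17/19) = +(19/17).
Reduce top mod 17: now compute (2/17).
Pull out 2: since 17 ≡ 1 (mod 8), (2/17) = +1.
Reached (1/17) = 1. Collecting the sign flips along the way, the symbol is -1.

-1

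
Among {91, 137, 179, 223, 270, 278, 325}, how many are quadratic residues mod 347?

4

(91/347) = -1 → non-residue.
(137/347) = +1 → QR.
(179/347) = -1 → non-residue.
(223/347) = -1 → non-residue.
(270/347) = +1 → QR.
(278/347) = +1 → QR.
(325/347) = +1 → QR.
Total quadratic residues among the 7: 4.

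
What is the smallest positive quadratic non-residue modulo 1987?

(2/1987) = −1, so 2 is the smallest positive non-residue mod 1987.

2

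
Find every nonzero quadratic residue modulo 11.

1 3 4 5 9

Square k = 1,…,5 (k and 11−k give the same square):
1²=1, 2²=4, 3²=9, 4²≡5, 5²≡3 (mod 11).
So the quadratic residues mod 11 are {1, 3, 4, 5, 9}.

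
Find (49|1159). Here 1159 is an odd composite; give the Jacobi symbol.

Reciprocity: 49 ≡ 1 and 1159 ≡ 3 (mod 4), so (49/1159) = +(1159/49).
Reduce top mod 49: now compute (32/49).
Pull out 2^5: since 49 ≡ 1 (mod 8), (2/49) = +1, so (2/49)^5 = +1.
Reached (1/49) = 1. Collecting the sign flips along the way, the symbol is +1.

1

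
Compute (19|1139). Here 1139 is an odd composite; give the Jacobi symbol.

1

Reciprocity: 19 ≡ 3 and 1139 ≡ 3 (mod 4), so (19/1139) = −(1139/19).
Reduce top mod 19: now compute (18/19).
Pull out 2: since 19 ≡ 3 (mod 8), (2/19) = -1.
Reciprocity: 9 ≡ 1 and 19 ≡ 3 (mod 4), so (9/19) = +(19/9).
Reduce top mod 9: now compute (1/9).
Reached (1/9) = 1. Collecting the sign flips along the way, the symbol is +1.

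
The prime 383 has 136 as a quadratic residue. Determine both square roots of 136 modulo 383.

118, 265

Since 383 ≡ 3 (mod 4), a square root of 136 is 136^((383+1)/4) = 136^96 mod 383.
Repeated squaring: 136^2≡112, 136^4≡288, 136^8≡216, 136^16≡313, 136^32≡304, 136^64≡113 (mod 383).
136^96 = 136^(64+32) ≡ 265 (mod 383).
Check: 265² = 70225 ≡ 136 (mod 383). The two roots are 118 and 265.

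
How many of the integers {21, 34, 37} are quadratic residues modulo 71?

1

(21/71) = -1 → non-residue.
(34/71) = -1 → non-residue.
(37/71) = +1 → QR.
Total quadratic residues among the 3: 1.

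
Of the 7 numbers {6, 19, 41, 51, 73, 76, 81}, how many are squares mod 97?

(6/97) = +1 → QR.
(19/97) = -1 → non-residue.
(41/97) = -1 → non-residue.
(51/97) = -1 → non-residue.
(73/97) = +1 → QR.
(76/97) = -1 → non-residue.
(81/97) = +1 → QR.
Total quadratic residues among the 7: 3.

3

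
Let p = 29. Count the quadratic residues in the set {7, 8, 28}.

2

(7/29) = +1 → QR.
(8/29) = -1 → non-residue.
(28/29) = +1 → QR.
Total quadratic residues among the 3: 2.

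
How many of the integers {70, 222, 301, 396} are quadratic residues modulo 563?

3

(70/563) = +1 → QR.
(222/563) = +1 → QR.
(301/563) = -1 → non-residue.
(396/563) = +1 → QR.
Total quadratic residues among the 4: 3.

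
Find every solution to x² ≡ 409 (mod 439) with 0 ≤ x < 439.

Since 439 ≡ 3 (mod 4), a square root of 409 is 409^((439+1)/4) = 409^110 mod 439.
Repeated squaring: 409^2≡22, 409^4≡45, 409^8≡269, 409^16≡365, 409^32≡208, 409^64≡242 (mod 439).
409^110 = 409^(64+32+8+4+2) ≡ 142 (mod 439).
Check: 142² = 20164 ≡ 409 (mod 439). The two roots are 142 and 297.

142, 297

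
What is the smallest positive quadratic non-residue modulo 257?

(2/257) = +1, so 2 is a residue.
(3/257) = −1, so 3 is the smallest positive non-residue mod 257.

3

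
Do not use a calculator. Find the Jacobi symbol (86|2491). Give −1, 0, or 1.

Pull out 2: since 2491 ≡ 3 (mod 8), (2/2491) = -1.
Reciprocity: 43 ≡ 3 and 2491 ≡ 3 (mod 4), so (43/2491) = −(2491/43).
Reduce top mod 43: now compute (40/43).
Pull out 2^3: since 43 ≡ 3 (mod 8), (2/43) = -1, so (2/43)^3 = -1.
Reciprocity: 5 ≡ 1 and 43 ≡ 3 (mod 4), so (5/43) = +(43/5).
Reduce top mod 5: now compute (3/5).
Reciprocity: 3 ≡ 3 and 5 ≡ 1 (mod 4), so (3/5) = +(5/3).
Reduce top mod 3: now compute (2/3).
Pull out 2: since 3 ≡ 3 (mod 8), (2/3) = -1.
Reached (1/3) = 1. Collecting the sign flips along the way, the symbol is +1.

1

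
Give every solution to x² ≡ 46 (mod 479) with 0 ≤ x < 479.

Since 479 ≡ 3 (mod 4), a square root of 46 is 46^((479+1)/4) = 46^120 mod 479.
Repeated squaring: 46^2≡200, 46^4≡243, 46^8≡132, 46^16≡180, 46^32≡307, 46^64≡365 (mod 479).
46^120 = 46^(64+32+16+8) ≡ 142 (mod 479).
Check: 142² = 20164 ≡ 46 (mod 479). The two roots are 142 and 337.

142, 337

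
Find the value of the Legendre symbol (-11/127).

-1

Euler's criterion: (-11/127) ≡ 116^63 (mod 127).
116^2 ≡ 121 (mod 127)
116^4 ≡ 36 (mod 127)
116^8 ≡ 26 (mod 127)
116^16 ≡ 41 (mod 127)
116^32 ≡ 30 (mod 127)
116^63 = 116^(32+16+8+4+2+1) ≡ 126 (mod 127).
Result is 126 ≡ −1, so (-11/127) = −1.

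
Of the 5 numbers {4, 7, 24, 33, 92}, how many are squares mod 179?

(4/179) = +1 → QR.
(7/179) = -1 → non-residue.
(24/179) = -1 → non-residue.
(33/179) = -1 → non-residue.
(92/179) = -1 → non-residue.
Total quadratic residues among the 5: 1.

1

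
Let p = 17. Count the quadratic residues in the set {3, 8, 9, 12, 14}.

(3/17) = -1 → non-residue.
(8/17) = +1 → QR.
(9/17) = +1 → QR.
(12/17) = -1 → non-residue.
(14/17) = -1 → non-residue.
Total quadratic residues among the 5: 2.

2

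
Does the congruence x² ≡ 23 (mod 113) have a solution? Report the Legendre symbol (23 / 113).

-1

Reciprocity: 23 ≡ 3 and 113 ≡ 1 (mod 4), so (23/113) = +(113/23).
Reduce top mod 23: now compute (21/23).
Reciprocity: 21 ≡ 1 and 23 ≡ 3 (mod 4), so (21/23) = +(23/21).
Reduce top mod 21: now compute (2/21).
Pull out 2: since 21 ≡ 5 (mod 8), (2/21) = -1.
Reached (1/21) = 1. Collecting the sign flips along the way, the symbol is -1.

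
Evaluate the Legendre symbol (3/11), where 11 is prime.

Reciprocity: 3 ≡ 3 and 11 ≡ 3 (mod 4), so (3/11) = −(11/3).
Reduce top mod 3: now compute (2/3).
Pull out 2: since 3 ≡ 3 (mod 8), (2/3) = -1.
Reached (1/3) = 1. Collecting the sign flips along the way, the symbol is +1.

1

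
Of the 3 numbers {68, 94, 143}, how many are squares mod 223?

3

(68/223) = +1 → QR.
(94/223) = +1 → QR.
(143/223) = +1 → QR.
Total quadratic residues among the 3: 3.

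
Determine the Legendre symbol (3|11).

1

Reciprocity: 3 ≡ 3 and 11 ≡ 3 (mod 4), so (3/11) = −(11/3).
Reduce top mod 3: now compute (2/3).
Pull out 2: since 3 ≡ 3 (mod 8), (2/3) = -1.
Reached (1/3) = 1. Collecting the sign flips along the way, the symbol is +1.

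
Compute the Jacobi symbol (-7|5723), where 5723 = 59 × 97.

1

First reduce: -7 ≡ 5716 (mod 5723).
Pull out 2^2: since 5723 ≡ 3 (mod 8), (2/5723) = -1, so (2/5723)^2 = +1.
Reciprocity: 1429 ≡ 1 and 5723 ≡ 3 (mod 4), so (1429/5723) = +(5723/1429).
Reduce top mod 1429: now compute (7/1429).
Reciprocity: 7 ≡ 3 and 1429 ≡ 1 (mod 4), so (7/1429) = +(1429/7).
Reduce top mod 7: now compute (1/7).
Reached (1/7) = 1. Collecting the sign flips along the way, the symbol is +1.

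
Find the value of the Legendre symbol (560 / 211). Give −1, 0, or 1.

First reduce: 560 ≡ 138 (mod 211).
Pull out 2: since 211 ≡ 3 (mod 8), (2/211) = -1.
Reciprocity: 69 ≡ 1 and 211 ≡ 3 (mod 4), so (69/211) = +(211/69).
Reduce top mod 69: now compute (4/69).
Pull out 2^2: since 69 ≡ 5 (mod 8), (2/69) = -1, so (2/69)^2 = +1.
Reached (1/69) = 1. Collecting the sign flips along the way, the symbol is -1.

-1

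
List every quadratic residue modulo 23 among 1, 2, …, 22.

Square k = 1,…,11 (k and 23−k give the same square):
1²=1, 2²=4, 3²=9, 4²=16, 5²≡2, 6²≡13, 7²≡3, 8²≡18, 9²≡12, 10²≡8, 11²≡6 (mod 23).
So the quadratic residues mod 23 are {1, 2, 3, 4, 6, 8, 9, 12, 13, 16, 18}.

1,2,3,4,6,8,9,12,13,16,18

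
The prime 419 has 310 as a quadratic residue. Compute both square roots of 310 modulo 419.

27, 392

Since 419 ≡ 3 (mod 4), a square root of 310 is 310^((419+1)/4) = 310^105 mod 419.
Repeated squaring: 310^2≡149, 310^4≡413, 310^8≡36, 310^16≡39, 310^32≡264, 310^64≡142 (mod 419).
310^105 = 310^(64+32+8+1) ≡ 27 (mod 419).
Check: 27² = 729 ≡ 310 (mod 419). The two roots are 27 and 392.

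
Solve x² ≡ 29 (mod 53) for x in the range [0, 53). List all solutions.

20, 33

53 ≡ 1 (mod 4), so we find a root by search.
Trying successive values, 20² = 400 ≡ 29 (mod 53). The other root is 53 − 20 = 33.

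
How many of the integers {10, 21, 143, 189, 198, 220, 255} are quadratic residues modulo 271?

(10/271) = +1 → QR.
(21/271) = -1 → non-residue.
(143/271) = -1 → non-residue.
(189/271) = -1 → non-residue.
(198/271) = +1 → QR.
(220/271) = +1 → QR.
(255/271) = -1 → non-residue.
Total quadratic residues among the 7: 3.

3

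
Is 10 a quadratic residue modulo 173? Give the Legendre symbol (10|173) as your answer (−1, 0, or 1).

Pull out 2: since 173 ≡ 5 (mod 8), (2/173) = -1.
Reciprocity: 5 ≡ 1 and 173 ≡ 1 (mod 4), so (5/173) = +(173/5).
Reduce top mod 5: now compute (3/5).
Reciprocity: 3 ≡ 3 and 5 ≡ 1 (mod 4), so (3/5) = +(5/3).
Reduce top mod 3: now compute (2/3).
Pull out 2: since 3 ≡ 3 (mod 8), (2/3) = -1.
Reached (1/3) = 1. Collecting the sign flips along the way, the symbol is +1.

1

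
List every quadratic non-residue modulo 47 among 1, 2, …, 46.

5,10,11,13,15,19,20,22,23,26,29,30,31,33,35,38,39,40,41,43,44,45,46

Square k = 1,…,23 (k and 47−k give the same square):
1²=1, 2²=4, 3²=9, 4²=16, 5²=25, 6²=36, 7²≡2, 8²≡17, 9²≡34, 10²≡6, 11²≡27, 12²≡3, 13²≡28, 14²≡8, 15²≡37, 16²≡21, 17²≡7, 18²≡42, 19²≡32, 20²≡24, 21²≡18, 22²≡14, 23²≡12 (mod 47).
The residues are {1, 2, 3, 4, 6, 7, 8, 9, 12, 14, 16, 17, 18, 21, 24, 25, 27, 28, 32, 34, 36, 37, 42}; the non-residues are the remaining 23 nonzero classes.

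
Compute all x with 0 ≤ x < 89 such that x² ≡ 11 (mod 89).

10, 79

89 ≡ 1 (mod 4), so we find a root by search.
Trying successive values, 10² = 100 ≡ 11 (mod 89). The other root is 89 − 10 = 79.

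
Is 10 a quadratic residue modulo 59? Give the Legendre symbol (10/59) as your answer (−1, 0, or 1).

Pull out 2: since 59 ≡ 3 (mod 8), (2/59) = -1.
Reciprocity: 5 ≡ 1 and 59 ≡ 3 (mod 4), so (5/59) = +(59/5).
Reduce top mod 5: now compute (4/5).
Pull out 2^2: since 5 ≡ 5 (mod 8), (2/5) = -1, so (2/5)^2 = +1.
Reached (1/5) = 1. Collecting the sign flips along the way, the symbol is -1.

-1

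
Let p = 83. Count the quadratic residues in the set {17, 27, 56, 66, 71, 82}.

(17/83) = +1 → QR.
(27/83) = +1 → QR.
(56/83) = -1 → non-residue.
(66/83) = -1 → non-residue.
(71/83) = -1 → non-residue.
(82/83) = -1 → non-residue.
Total quadratic residues among the 6: 2.

2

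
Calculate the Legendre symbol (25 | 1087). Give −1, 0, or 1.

Euler's criterion: (25/1087) ≡ 25^543 (mod 1087).
25^2 ≡ 625 (mod 1087)
25^4 ≡ 392 (mod 1087)
25^8 ≡ 397 (mod 1087)
25^16 ≡ 1081 (mod 1087)
25^32 ≡ 36 (mod 1087)
25^64 ≡ 209 (mod 1087)
25^128 ≡ 201 (mod 1087)
25^256 ≡ 182 (mod 1087)
25^512 ≡ 514 (mod 1087)
25^543 = 25^(512+16+8+4+2+1) ≡ 1 (mod 1087).
Result is 1, so (25/1087) = 1.

1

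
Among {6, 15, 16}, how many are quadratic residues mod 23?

2

(6/23) = +1 → QR.
(15/23) = -1 → non-residue.
(16/23) = +1 → QR.
Total quadratic residues among the 3: 2.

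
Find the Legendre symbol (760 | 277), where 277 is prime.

1

First reduce: 760 ≡ 206 (mod 277).
Pull out 2: since 277 ≡ 5 (mod 8), (2/277) = -1.
Reciprocity: 103 ≡ 3 and 277 ≡ 1 (mod 4), so (103/277) = +(277/103).
Reduce top mod 103: now compute (71/103).
Reciprocity: 71 ≡ 3 and 103 ≡ 3 (mod 4), so (71/103) = −(103/71).
Reduce top mod 71: now compute (32/71).
Pull out 2^5: since 71 ≡ 7 (mod 8), (2/71) = +1, so (2/71)^5 = +1.
Reached (1/71) = 1. Collecting the sign flips along the way, the symbol is +1.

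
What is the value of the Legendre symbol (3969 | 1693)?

First reduce: 3969 ≡ 583 (mod 1693).
Reciprocity: 583 ≡ 3 and 1693 ≡ 1 (mod 4), so (583/1693) = +(1693/583).
Reduce top mod 583: now compute (527/583).
Reciprocity: 527 ≡ 3 and 583 ≡ 3 (mod 4), so (527/583) = −(583/527).
Reduce top mod 527: now compute (56/527).
Pull out 2^3: since 527 ≡ 7 (mod 8), (2/527) = +1, so (2/527)^3 = +1.
Reciprocity: 7 ≡ 3 and 527 ≡ 3 (mod 4), so (7/527) = −(527/7).
Reduce top mod 7: now compute (2/7).
Pull out 2: since 7 ≡ 7 (mod 8), (2/7) = +1.
Reached (1/7) = 1. Collecting the sign flips along the way, the symbol is +1.

1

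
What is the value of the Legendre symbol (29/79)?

Reciprocity: 29 ≡ 1 and 79 ≡ 3 (mod 4), so (29/79) = +(79/29).
Reduce top mod 29: now compute (21/29).
Reciprocity: 21 ≡ 1 and 29 ≡ 1 (mod 4), so (21/29) = +(29/21).
Reduce top mod 21: now compute (8/21).
Pull out 2^3: since 21 ≡ 5 (mod 8), (2/21) = -1, so (2/21)^3 = -1.
Reached (1/21) = 1. Collecting the sign flips along the way, the symbol is -1.

-1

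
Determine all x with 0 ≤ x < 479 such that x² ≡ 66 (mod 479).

Since 479 ≡ 3 (mod 4), a square root of 66 is 66^((479+1)/4) = 66^120 mod 479.
Repeated squaring: 66^2≡45, 66^4≡109, 66^8≡385, 66^16≡214, 66^32≡291, 66^64≡377 (mod 479).
66^120 = 66^(64+32+16+8) ≡ 32 (mod 479).
Check: 32² = 1024 ≡ 66 (mod 479). The two roots are 32 and 447.

32, 447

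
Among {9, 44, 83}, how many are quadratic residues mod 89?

2

(9/89) = +1 → QR.
(44/89) = +1 → QR.
(83/89) = -1 → non-residue.
Total quadratic residues among the 3: 2.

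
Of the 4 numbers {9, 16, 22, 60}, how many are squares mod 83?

2

(9/83) = +1 → QR.
(16/83) = +1 → QR.
(22/83) = -1 → non-residue.
(60/83) = -1 → non-residue.
Total quadratic residues among the 4: 2.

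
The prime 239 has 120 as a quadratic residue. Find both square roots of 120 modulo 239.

70, 169

Since 239 ≡ 3 (mod 4), a square root of 120 is 120^((239+1)/4) = 120^60 mod 239.
Repeated squaring: 120^2≡60, 120^4≡15, 120^8≡225, 120^16≡196, 120^32≡176 (mod 239).
120^60 = 120^(32+16+8+4) ≡ 169 (mod 239).
Check: 169² = 28561 ≡ 120 (mod 239). The two roots are 70 and 169.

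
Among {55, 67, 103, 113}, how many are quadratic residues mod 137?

(55/137) = -1 → non-residue.
(67/137) = -1 → non-residue.
(103/137) = +1 → QR.
(113/137) = -1 → non-residue.
Total quadratic residues among the 4: 1.

1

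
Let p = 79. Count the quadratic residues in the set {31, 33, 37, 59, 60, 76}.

(31/79) = +1 → QR.
(33/79) = -1 → non-residue.
(37/79) = -1 → non-residue.
(59/79) = -1 → non-residue.
(60/79) = -1 → non-residue.
(76/79) = +1 → QR.
Total quadratic residues among the 6: 2.

2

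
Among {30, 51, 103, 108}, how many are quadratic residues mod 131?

1

(30/131) = -1 → non-residue.
(51/131) = -1 → non-residue.
(103/131) = -1 → non-residue.
(108/131) = +1 → QR.
Total quadratic residues among the 4: 1.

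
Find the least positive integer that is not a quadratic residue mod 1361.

(2/1361) = +1, so 2 is a residue.
(3/1361) = −1, so 3 is the smallest positive non-residue mod 1361.

3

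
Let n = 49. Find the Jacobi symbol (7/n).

Reciprocity: 7 ≡ 3 and 49 ≡ 1 (mod 4), so (7/49) = +(49/7).
Reduce top mod 7: now compute (0/7).
Top reduces to 0: gcd > 1, so the symbol is 0.

0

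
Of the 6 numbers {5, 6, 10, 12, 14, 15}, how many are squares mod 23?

2

(5/23) = -1 → non-residue.
(6/23) = +1 → QR.
(10/23) = -1 → non-residue.
(12/23) = +1 → QR.
(14/23) = -1 → non-residue.
(15/23) = -1 → non-residue.
Total quadratic residues among the 6: 2.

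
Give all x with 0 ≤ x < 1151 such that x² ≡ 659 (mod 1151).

Since 1151 ≡ 3 (mod 4), a square root of 659 is 659^((1151+1)/4) = 659^288 mod 1151.
Repeated squaring: 659^2≡354, 659^4≡1008, 659^8≡882, 659^16≡999, 659^32≡84, 659^64≡150, 659^128≡631, 659^256≡1066 (mod 1151).
659^288 = 659^(256+32) ≡ 917 (mod 1151).
Check: 917² = 840889 ≡ 659 (mod 1151). The two roots are 234 and 917.

234, 917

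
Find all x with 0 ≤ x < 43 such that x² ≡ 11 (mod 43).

Since 43 ≡ 3 (mod 4), a square root of 11 is 11^((43+1)/4) = 11^11 mod 43.
Repeated squaring: 11^2≡35, 11^4≡21, 11^8≡11 (mod 43).
11^11 = 11^(8+2+1) ≡ 21 (mod 43).
Check: 21² = 441 ≡ 11 (mod 43). The two roots are 21 and 22.

21, 22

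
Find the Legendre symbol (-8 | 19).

1

First reduce: -8 ≡ 11 (mod 19).
Reciprocity: 11 ≡ 3 and 19 ≡ 3 (mod 4), so (11/19) = −(19/11).
Reduce top mod 11: now compute (8/11).
Pull out 2^3: since 11 ≡ 3 (mod 8), (2/11) = -1, so (2/11)^3 = -1.
Reached (1/11) = 1. Collecting the sign flips along the way, the symbol is +1.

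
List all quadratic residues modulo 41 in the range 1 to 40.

1, 2, 4, 5, 8, 9, 10, 16, 18, 20, 21, 23, 25, 31, 32, 33, 36, 37, 39, 40

Square k = 1,…,20 (k and 41−k give the same square):
1²=1, 2²=4, 3²=9, 4²=16, 5²=25, 6²=36, 7²≡8, 8²≡23, 9²≡40, 10²≡18, 11²≡39, 12²≡21, 13²≡5, 14²≡32, 15²≡20, 16²≡10, 17²≡2, 18²≡37, 19²≡33, 20²≡31 (mod 41).
So the quadratic residues mod 41 are {1, 2, 4, 5, 8, 9, 10, 16, 18, 20, 21, 23, 25, 31, 32, 33, 36, 37, 39, 40}.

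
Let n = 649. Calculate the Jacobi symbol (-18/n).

1

First reduce: -18 ≡ 631 (mod 649).
Reciprocity: 631 ≡ 3 and 649 ≡ 1 (mod 4), so (631/649) = +(649/631).
Reduce top mod 631: now compute (18/631).
Pull out 2: since 631 ≡ 7 (mod 8), (2/631) = +1.
Reciprocity: 9 ≡ 1 and 631 ≡ 3 (mod 4), so (9/631) = +(631/9).
Reduce top mod 9: now compute (1/9).
Reached (1/9) = 1. Collecting the sign flips along the way, the symbol is +1.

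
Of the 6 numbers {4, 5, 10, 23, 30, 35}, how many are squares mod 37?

3

(4/37) = +1 → QR.
(5/37) = -1 → non-residue.
(10/37) = +1 → QR.
(23/37) = -1 → non-residue.
(30/37) = +1 → QR.
(35/37) = -1 → non-residue.
Total quadratic residues among the 6: 3.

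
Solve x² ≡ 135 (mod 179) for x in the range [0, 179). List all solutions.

80, 99

Since 179 ≡ 3 (mod 4), a square root of 135 is 135^((179+1)/4) = 135^45 mod 179.
Repeated squaring: 135^2≡146, 135^4≡15, 135^8≡46, 135^16≡147, 135^32≡129 (mod 179).
135^45 = 135^(32+8+4+1) ≡ 80 (mod 179).
Check: 80² = 6400 ≡ 135 (mod 179). The two roots are 80 and 99.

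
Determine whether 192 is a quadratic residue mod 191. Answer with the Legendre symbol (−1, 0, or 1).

Euler's criterion: (192/191) ≡ 1^95 (mod 191).
1^2 ≡ 1 (mod 191)
1^4 ≡ 1 (mod 191)
1^8 ≡ 1 (mod 191)
1^16 ≡ 1 (mod 191)
1^32 ≡ 1 (mod 191)
1^64 ≡ 1 (mod 191)
1^95 = 1^(64+16+8+4+2+1) ≡ 1 (mod 191).
Result is 1, so (192/191) = 1.

1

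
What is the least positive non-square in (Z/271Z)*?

(2/271) = +1, so 2 is a residue.
(3/271) = −1, so 3 is the smallest positive non-residue mod 271.

3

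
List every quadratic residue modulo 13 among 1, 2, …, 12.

1 3 4 9 10 12

Square k = 1,…,6 (k and 13−k give the same square):
1²=1, 2²=4, 3²=9, 4²≡3, 5²≡12, 6²≡10 (mod 13).
So the quadratic residues mod 13 are {1, 3, 4, 9, 10, 12}.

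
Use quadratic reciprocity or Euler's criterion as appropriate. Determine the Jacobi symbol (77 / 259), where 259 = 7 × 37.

0

Reciprocity: 77 ≡ 1 and 259 ≡ 3 (mod 4), so (77/259) = +(259/77).
Reduce top mod 77: now compute (28/77).
Pull out 2^2: since 77 ≡ 5 (mod 8), (2/77) = -1, so (2/77)^2 = +1.
Reciprocity: 7 ≡ 3 and 77 ≡ 1 (mod 4), so (7/77) = +(77/7).
Reduce top mod 7: now compute (0/7).
Top reduces to 0: gcd > 1, so the symbol is 0.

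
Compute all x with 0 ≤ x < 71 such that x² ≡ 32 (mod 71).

Since 71 ≡ 3 (mod 4), a square root of 32 is 32^((71+1)/4) = 32^18 mod 71.
Repeated squaring: 32^2≡30, 32^4≡48, 32^8≡32, 32^16≡30 (mod 71).
32^18 = 32^(16+2) ≡ 48 (mod 71).
Check: 48² = 2304 ≡ 32 (mod 71). The two roots are 23 and 48.

23, 48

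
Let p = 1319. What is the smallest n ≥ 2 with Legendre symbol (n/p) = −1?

13

(2/1319) = +1, so 2 is a residue.
(3/1319) = +1, so 3 is a residue.
(4/1319) = +1, so 4 is a residue.
(5/1319) = +1, so 5 is a residue.
(6/1319) = +1, so 6 is a residue.
(7/1319) = +1, so 7 is a residue.
(8/1319) = +1, so 8 is a residue.
(9/1319) = +1, so 9 is a residue.
(10/1319) = +1, so 10 is a residue.
(11/1319) = +1, so 11 is a residue.
(12/1319) = +1, so 12 is a residue.
(13/1319) = −1, so 13 is the smallest positive non-residue mod 1319.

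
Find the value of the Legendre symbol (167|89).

1

First reduce: 167 ≡ 78 (mod 89).
Pull out 2: since 89 ≡ 1 (mod 8), (2/89) = +1.
Reciprocity: 39 ≡ 3 and 89 ≡ 1 (mod 4), so (39/89) = +(89/39).
Reduce top mod 39: now compute (11/39).
Reciprocity: 11 ≡ 3 and 39 ≡ 3 (mod 4), so (11/39) = −(39/11).
Reduce top mod 11: now compute (6/11).
Pull out 2: since 11 ≡ 3 (mod 8), (2/11) = -1.
Reciprocity: 3 ≡ 3 and 11 ≡ 3 (mod 4), so (3/11) = −(11/3).
Reduce top mod 3: now compute (2/3).
Pull out 2: since 3 ≡ 3 (mod 8), (2/3) = -1.
Reached (1/3) = 1. Collecting the sign flips along the way, the symbol is +1.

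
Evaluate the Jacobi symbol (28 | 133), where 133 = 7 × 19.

0

Pull out 2^2: since 133 ≡ 5 (mod 8), (2/133) = -1, so (2/133)^2 = +1.
Reciprocity: 7 ≡ 3 and 133 ≡ 1 (mod 4), so (7/133) = +(133/7).
Reduce top mod 7: now compute (0/7).
Top reduces to 0: gcd > 1, so the symbol is 0.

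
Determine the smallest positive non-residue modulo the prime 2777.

3

(2/2777) = +1, so 2 is a residue.
(3/2777) = −1, so 3 is the smallest positive non-residue mod 2777.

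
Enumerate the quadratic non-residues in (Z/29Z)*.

2,3,8,10,11,12,14,15,17,18,19,21,26,27

Square k = 1,…,14 (k and 29−k give the same square):
1²=1, 2²=4, 3²=9, 4²=16, 5²=25, 6²≡7, 7²≡20, 8²≡6, 9²≡23, 10²≡13, 11²≡5, 12²≡28, 13²≡24, 14²≡22 (mod 29).
The residues are {1, 4, 5, 6, 7, 9, 13, 16, 20, 22, 23, 24, 25, 28}; the non-residues are the remaining 14 nonzero classes.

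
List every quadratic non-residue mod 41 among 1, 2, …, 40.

Square k = 1,…,20 (k and 41−k give the same square):
1²=1, 2²=4, 3²=9, 4²=16, 5²=25, 6²=36, 7²≡8, 8²≡23, 9²≡40, 10²≡18, 11²≡39, 12²≡21, 13²≡5, 14²≡32, 15²≡20, 16²≡10, 17²≡2, 18²≡37, 19²≡33, 20²≡31 (mod 41).
The residues are {1, 2, 4, 5, 8, 9, 10, 16, 18, 20, 21, 23, 25, 31, 32, 33, 36, 37, 39, 40}; the non-residues are the remaining 20 nonzero classes.

3, 6, 7, 11, 12, 13, 14, 15, 17, 19, 22, 24, 26, 27, 28, 29, 30, 34, 35, 38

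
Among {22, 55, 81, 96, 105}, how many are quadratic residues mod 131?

(22/131) = -1 → non-residue.
(55/131) = +1 → QR.
(81/131) = +1 → QR.
(96/131) = -1 → non-residue.
(105/131) = +1 → QR.
Total quadratic residues among the 5: 3.

3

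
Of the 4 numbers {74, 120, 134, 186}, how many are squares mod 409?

(74/409) = -1 → non-residue.
(120/409) = +1 → QR.
(134/409) = -1 → non-residue.
(186/409) = -1 → non-residue.
Total quadratic residues among the 4: 1.

1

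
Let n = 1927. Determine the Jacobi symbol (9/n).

1

Reciprocity: 9 ≡ 1 and 1927 ≡ 3 (mod 4), so (9/1927) = +(1927/9).
Reduce top mod 9: now compute (1/9).
Reached (1/9) = 1. Collecting the sign flips along the way, the symbol is +1.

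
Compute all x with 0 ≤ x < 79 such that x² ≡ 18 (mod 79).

Since 79 ≡ 3 (mod 4), a square root of 18 is 18^((79+1)/4) = 18^20 mod 79.
Repeated squaring: 18^2≡8, 18^4≡64, 18^8≡67, 18^16≡65 (mod 79).
18^20 = 18^(16+4) ≡ 52 (mod 79).
Check: 52² = 2704 ≡ 18 (mod 79). The two roots are 27 and 52.

27, 52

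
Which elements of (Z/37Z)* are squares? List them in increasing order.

1 3 4 7 9 10 11 12 16 21 25 26 27 28 30 33 34 36

Square k = 1,…,18 (k and 37−k give the same square):
1²=1, 2²=4, 3²=9, 4²=16, 5²=25, 6²=36, 7²≡12, 8²≡27, 9²≡7, 10²≡26, 11²≡10, 12²≡33, 13²≡21, 14²≡11, 15²≡3, 16²≡34, 17²≡30, 18²≡28 (mod 37).
So the quadratic residues mod 37 are {1, 3, 4, 7, 9, 10, 11, 12, 16, 21, 25, 26, 27, 28, 30, 33, 34, 36}.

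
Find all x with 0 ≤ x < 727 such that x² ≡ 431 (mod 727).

Since 727 ≡ 3 (mod 4), a square root of 431 is 431^((727+1)/4) = 431^182 mod 727.
Repeated squaring: 431^2≡376, 431^4≡338, 431^8≡105, 431^16≡120, 431^32≡587, 431^64≡698, 431^128≡114 (mod 727).
431^182 = 431^(128+32+16+4+2) ≡ 103 (mod 727).
Check: 103² = 10609 ≡ 431 (mod 727). The two roots are 103 and 624.

103, 624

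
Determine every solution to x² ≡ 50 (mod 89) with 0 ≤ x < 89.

89 ≡ 1 (mod 4), so we find a root by search.
Trying successive values, 36² = 1296 ≡ 50 (mod 89). The other root is 89 − 36 = 53.

36, 53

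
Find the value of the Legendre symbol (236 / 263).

Euler's criterion: (236/263) ≡ 236^131 (mod 263).
236^2 ≡ 203 (mod 263)
236^4 ≡ 181 (mod 263)
236^8 ≡ 149 (mod 263)
236^16 ≡ 109 (mod 263)
236^32 ≡ 46 (mod 263)
236^64 ≡ 12 (mod 263)
236^128 ≡ 144 (mod 263)
236^131 = 236^(128+2+1) ≡ 262 (mod 263).
Result is 262 ≡ −1, so (236/263) = −1.

-1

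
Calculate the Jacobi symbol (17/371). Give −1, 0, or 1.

-1

Reciprocity: 17 ≡ 1 and 371 ≡ 3 (mod 4), so (17/371) = +(371/17).
Reduce top mod 17: now compute (14/17).
Pull out 2: since 17 ≡ 1 (mod 8), (2/17) = +1.
Reciprocity: 7 ≡ 3 and 17 ≡ 1 (mod 4), so (7/17) = +(17/7).
Reduce top mod 7: now compute (3/7).
Reciprocity: 3 ≡ 3 and 7 ≡ 3 (mod 4), so (3/7) = −(7/3).
Reduce top mod 3: now compute (1/3).
Reached (1/3) = 1. Collecting the sign flips along the way, the symbol is -1.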